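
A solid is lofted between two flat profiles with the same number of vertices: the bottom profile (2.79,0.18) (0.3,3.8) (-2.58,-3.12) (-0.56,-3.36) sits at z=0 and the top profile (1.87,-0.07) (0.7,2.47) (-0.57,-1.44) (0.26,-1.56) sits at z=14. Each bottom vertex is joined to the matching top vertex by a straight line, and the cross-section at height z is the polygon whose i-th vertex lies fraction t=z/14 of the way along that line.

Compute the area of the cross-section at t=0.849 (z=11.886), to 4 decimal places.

Area at t=0.849: 6.0711

Cross-section at t=0.849: each vertex is (1-t)·p0[i] + t·p1[i].
  v1: (1-0.849)·(2.79,0.18) + 0.849·(1.87,-0.07) = (2.0089,-0.0323)
  v2: (1-0.849)·(0.3,3.8) + 0.849·(0.7,2.47) = (0.6396,2.6708)
  v3: (1-0.849)·(-2.58,-3.12) + 0.849·(-0.57,-1.44) = (-0.8735,-1.6937)
  v4: (1-0.849)·(-0.56,-3.36) + 0.849·(0.26,-1.56) = (0.1362,-1.8318)
Shoelace sum Σ(x_i·y_{i+1} − x_{i+1}·y_i):
  i=1: 2.0089·2.6708 − 0.6396·-0.0323 = +5.3861 (running +5.3861)
  i=2: 0.6396·-1.6937 − -0.8735·2.6708 = +1.2497 (running +6.6358)
  i=3: -0.8735·-1.8318 − 0.1362·-1.6937 = +1.8307 (running +8.4666)
  i=4: 0.1362·-0.0323 − 2.0089·-1.8318 = +3.6755 (running +12.1421)
Area = |Σ|/2 = |12.1421|/2 = 6.0711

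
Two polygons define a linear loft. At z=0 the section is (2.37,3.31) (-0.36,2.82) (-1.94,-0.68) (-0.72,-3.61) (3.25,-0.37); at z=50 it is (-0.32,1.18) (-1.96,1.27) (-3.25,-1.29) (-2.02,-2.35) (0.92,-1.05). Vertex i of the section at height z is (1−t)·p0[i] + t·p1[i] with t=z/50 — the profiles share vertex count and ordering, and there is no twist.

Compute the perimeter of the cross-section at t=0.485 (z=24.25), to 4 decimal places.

Cross-section at t=0.485: each vertex is (1-t)·p0[i] + t·p1[i].
  v1: (1-0.485)·(2.37,3.31) + 0.485·(-0.32,1.18) = (1.0654,2.2769)
  v2: (1-0.485)·(-0.36,2.82) + 0.485·(-1.96,1.27) = (-1.1360,2.0682)
  v3: (1-0.485)·(-1.94,-0.68) + 0.485·(-3.25,-1.29) = (-2.5753,-0.9759)
  v4: (1-0.485)·(-0.72,-3.61) + 0.485·(-2.02,-2.35) = (-1.3505,-2.9989)
  v5: (1-0.485)·(3.25,-0.37) + 0.485·(0.92,-1.05) = (2.1200,-0.6998)
Perimeter = Σ |v_{i+1} − v_i|:
  edge 1→2: √(-2.2014² + -0.2087²) = 2.2112 (running 2.2112)
  edge 2→3: √(-1.4393² + -3.0441²) = 3.3672 (running 5.5785)
  edge 3→4: √(1.2248² + -2.0230²) = 2.3650 (running 7.9434)
  edge 4→5: √(3.4705² + 2.2991²) = 4.1629 (running 12.1063)
  edge 5→1: √(-1.0546² + 2.9768²) = 3.1580 (running 15.2644)
Perimeter = 15.2644

Perimeter at t=0.485: 15.2644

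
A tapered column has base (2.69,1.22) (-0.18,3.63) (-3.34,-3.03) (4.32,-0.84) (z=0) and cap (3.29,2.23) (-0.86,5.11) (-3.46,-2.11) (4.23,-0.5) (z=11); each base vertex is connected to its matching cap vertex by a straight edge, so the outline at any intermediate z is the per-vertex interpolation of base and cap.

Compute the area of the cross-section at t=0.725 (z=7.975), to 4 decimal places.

Cross-section at t=0.725: each vertex is (1-t)·p0[i] + t·p1[i].
  v1: (1-0.725)·(2.69,1.22) + 0.725·(3.29,2.23) = (3.1250,1.9522)
  v2: (1-0.725)·(-0.18,3.63) + 0.725·(-0.86,5.11) = (-0.6730,4.7030)
  v3: (1-0.725)·(-3.34,-3.03) + 0.725·(-3.46,-2.11) = (-3.4270,-2.3630)
  v4: (1-0.725)·(4.32,-0.84) + 0.725·(4.23,-0.5) = (4.2548,-0.5935)
Shoelace sum Σ(x_i·y_{i+1} − x_{i+1}·y_i):
  i=1: 3.1250·4.7030 − -0.6730·1.9522 = +16.0107 (running +16.0107)
  i=2: -0.6730·-2.3630 − -3.4270·4.7030 = +17.7075 (running +33.7182)
  i=3: -3.4270·-0.5935 − 4.2548·-2.3630 = +12.0879 (running +45.8061)
  i=4: 4.2548·1.9522 − 3.1250·-0.5935 = +10.1610 (running +55.9671)
Area = |Σ|/2 = |55.9671|/2 = 27.9836

Area at t=0.725: 27.9836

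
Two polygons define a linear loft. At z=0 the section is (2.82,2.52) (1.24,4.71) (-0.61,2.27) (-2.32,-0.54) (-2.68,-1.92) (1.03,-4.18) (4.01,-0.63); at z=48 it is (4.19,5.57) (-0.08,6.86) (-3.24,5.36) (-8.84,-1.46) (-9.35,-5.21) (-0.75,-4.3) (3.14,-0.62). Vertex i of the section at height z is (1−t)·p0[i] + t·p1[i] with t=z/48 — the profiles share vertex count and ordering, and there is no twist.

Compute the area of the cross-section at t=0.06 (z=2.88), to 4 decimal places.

Cross-section at t=0.06: each vertex is (1-t)·p0[i] + t·p1[i].
  v1: (1-0.06)·(2.82,2.52) + 0.06·(4.19,5.57) = (2.9022,2.7030)
  v2: (1-0.06)·(1.24,4.71) + 0.06·(-0.08,6.86) = (1.1608,4.8390)
  v3: (1-0.06)·(-0.61,2.27) + 0.06·(-3.24,5.36) = (-0.7678,2.4554)
  v4: (1-0.06)·(-2.32,-0.54) + 0.06·(-8.84,-1.46) = (-2.7112,-0.5952)
  v5: (1-0.06)·(-2.68,-1.92) + 0.06·(-9.35,-5.21) = (-3.0802,-2.1174)
  v6: (1-0.06)·(1.03,-4.18) + 0.06·(-0.75,-4.3) = (0.9232,-4.1872)
  v7: (1-0.06)·(4.01,-0.63) + 0.06·(3.14,-0.62) = (3.9578,-0.6294)
Shoelace sum Σ(x_i·y_{i+1} − x_{i+1}·y_i):
  i=1: 2.9022·4.8390 − 1.1608·2.7030 = +10.9061 (running +10.9061)
  i=2: 1.1608·2.4554 − -0.7678·4.8390 = +6.5656 (running +17.4717)
  i=3: -0.7678·-0.5952 − -2.7112·2.4554 = +7.1141 (running +24.5858)
  i=4: -2.7112·-2.1174 − -3.0802·-0.5952 = +3.9074 (running +28.4932)
  i=5: -3.0802·-4.1872 − 0.9232·-2.1174 = +14.8522 (running +43.3453)
  i=6: 0.9232·-0.6294 − 3.9578·-4.1872 = +15.9910 (running +59.3364)
  i=7: 3.9578·2.7030 − 2.9022·-0.6294 = +12.5246 (running +71.8610)
Area = |Σ|/2 = |71.8610|/2 = 35.9305

Area at t=0.06: 35.9305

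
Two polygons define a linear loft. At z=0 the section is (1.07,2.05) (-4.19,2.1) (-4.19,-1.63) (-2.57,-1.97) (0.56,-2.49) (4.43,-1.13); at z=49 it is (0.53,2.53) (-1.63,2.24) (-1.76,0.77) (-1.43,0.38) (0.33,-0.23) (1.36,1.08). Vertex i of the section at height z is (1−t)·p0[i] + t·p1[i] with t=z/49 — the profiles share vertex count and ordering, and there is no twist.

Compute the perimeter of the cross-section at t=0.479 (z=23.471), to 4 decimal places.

Perimeter at t=0.479: 16.0561

Cross-section at t=0.479: each vertex is (1-t)·p0[i] + t·p1[i].
  v1: (1-0.479)·(1.07,2.05) + 0.479·(0.53,2.53) = (0.8113,2.2799)
  v2: (1-0.479)·(-4.19,2.1) + 0.479·(-1.63,2.24) = (-2.9638,2.1671)
  v3: (1-0.479)·(-4.19,-1.63) + 0.479·(-1.76,0.77) = (-3.0260,-0.4804)
  v4: (1-0.479)·(-2.57,-1.97) + 0.479·(-1.43,0.38) = (-2.0239,-0.8444)
  v5: (1-0.479)·(0.56,-2.49) + 0.479·(0.33,-0.23) = (0.4498,-1.4075)
  v6: (1-0.479)·(4.43,-1.13) + 0.479·(1.36,1.08) = (2.9595,-0.0714)
Perimeter = Σ |v_{i+1} − v_i|:
  edge 1→2: √(-3.7751² + -0.1129²) = 3.7768 (running 3.7768)
  edge 2→3: √(-0.0623² + -2.6475²) = 2.6482 (running 6.4250)
  edge 3→4: √(1.0021² + -0.3640²) = 1.0661 (running 7.4911)
  edge 4→5: √(2.4738² + -0.5631²) = 2.5371 (running 10.0282)
  edge 5→6: √(2.5096² + 1.3361²) = 2.8431 (running 12.8713)
  edge 6→1: √(-2.1481² + 2.3513²) = 3.1848 (running 16.0561)
Perimeter = 16.0561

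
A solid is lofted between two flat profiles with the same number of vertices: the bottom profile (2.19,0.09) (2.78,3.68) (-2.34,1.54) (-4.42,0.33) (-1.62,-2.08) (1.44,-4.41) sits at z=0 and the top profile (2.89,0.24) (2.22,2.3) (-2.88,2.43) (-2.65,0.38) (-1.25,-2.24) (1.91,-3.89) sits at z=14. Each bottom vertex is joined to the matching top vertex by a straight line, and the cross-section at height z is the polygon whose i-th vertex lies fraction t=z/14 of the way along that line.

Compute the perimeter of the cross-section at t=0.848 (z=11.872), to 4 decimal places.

Perimeter at t=0.848: 20.3173

Cross-section at t=0.848: each vertex is (1-t)·p0[i] + t·p1[i].
  v1: (1-0.848)·(2.19,0.09) + 0.848·(2.89,0.24) = (2.7836,0.2172)
  v2: (1-0.848)·(2.78,3.68) + 0.848·(2.22,2.3) = (2.3051,2.5098)
  v3: (1-0.848)·(-2.34,1.54) + 0.848·(-2.88,2.43) = (-2.7979,2.2947)
  v4: (1-0.848)·(-4.42,0.33) + 0.848·(-2.65,0.38) = (-2.9190,0.3724)
  v5: (1-0.848)·(-1.62,-2.08) + 0.848·(-1.25,-2.24) = (-1.3062,-2.2157)
  v6: (1-0.848)·(1.44,-4.41) + 0.848·(1.91,-3.89) = (1.8386,-3.9690)
Perimeter = Σ |v_{i+1} − v_i|:
  edge 1→2: √(-0.4785² + 2.2926²) = 2.3420 (running 2.3420)
  edge 2→3: √(-5.1030² + -0.2150²) = 5.1076 (running 7.4495)
  edge 3→4: √(-0.1211² + -1.9223²) = 1.9261 (running 9.3757)
  edge 4→5: √(1.6128² + -2.5881²) = 3.0495 (running 12.4251)
  edge 5→6: √(3.1448² + -1.7534²) = 3.6006 (running 16.0257)
  edge 6→1: √(0.9450² + 4.1862²) = 4.2916 (running 20.3173)
Perimeter = 20.3173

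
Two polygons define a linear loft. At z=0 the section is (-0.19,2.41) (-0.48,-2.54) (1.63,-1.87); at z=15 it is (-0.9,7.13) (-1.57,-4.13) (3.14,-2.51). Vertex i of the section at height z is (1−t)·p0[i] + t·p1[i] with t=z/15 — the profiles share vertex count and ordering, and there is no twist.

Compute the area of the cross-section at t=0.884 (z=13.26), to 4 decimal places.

Area at t=0.884: 22.7334

Cross-section at t=0.884: each vertex is (1-t)·p0[i] + t·p1[i].
  v1: (1-0.884)·(-0.19,2.41) + 0.884·(-0.9,7.13) = (-0.8176,6.5825)
  v2: (1-0.884)·(-0.48,-2.54) + 0.884·(-1.57,-4.13) = (-1.4436,-3.9456)
  v3: (1-0.884)·(1.63,-1.87) + 0.884·(3.14,-2.51) = (2.9648,-2.4358)
Shoelace sum Σ(x_i·y_{i+1} − x_{i+1}·y_i):
  i=1: -0.8176·-3.9456 − -1.4436·6.5825 = +12.7283 (running +12.7283)
  i=2: -1.4436·-2.4358 − 2.9648·-3.9456 = +15.2141 (running +27.9424)
  i=3: 2.9648·6.5825 − -0.8176·-2.4358 = +17.5244 (running +45.4668)
Area = |Σ|/2 = |45.4668|/2 = 22.7334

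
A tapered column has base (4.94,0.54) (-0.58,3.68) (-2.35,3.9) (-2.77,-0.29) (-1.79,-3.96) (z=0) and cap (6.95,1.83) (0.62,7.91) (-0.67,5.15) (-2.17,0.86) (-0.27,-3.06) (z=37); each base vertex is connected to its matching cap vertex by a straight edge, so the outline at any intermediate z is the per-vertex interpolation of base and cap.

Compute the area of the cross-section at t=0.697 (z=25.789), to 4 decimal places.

Cross-section at t=0.697: each vertex is (1-t)·p0[i] + t·p1[i].
  v1: (1-0.697)·(4.94,0.54) + 0.697·(6.95,1.83) = (6.3410,1.4391)
  v2: (1-0.697)·(-0.58,3.68) + 0.697·(0.62,7.91) = (0.2564,6.6283)
  v3: (1-0.697)·(-2.35,3.9) + 0.697·(-0.67,5.15) = (-1.1790,4.7713)
  v4: (1-0.697)·(-2.77,-0.29) + 0.697·(-2.17,0.86) = (-2.3518,0.5115)
  v5: (1-0.697)·(-1.79,-3.96) + 0.697·(-0.27,-3.06) = (-0.7306,-3.3327)
Shoelace sum Σ(x_i·y_{i+1} − x_{i+1}·y_i):
  i=1: 6.3410·6.6283 − 0.2564·1.4391 = +41.6609 (running +41.6609)
  i=2: 0.2564·4.7713 − -1.1790·6.6283 = +9.0384 (running +50.6993)
  i=3: -1.1790·0.5115 − -2.3518·4.7713 = +10.6179 (running +61.3172)
  i=4: -2.3518·-3.3327 − -0.7306·0.5115 = +8.2116 (running +69.5288)
  i=5: -0.7306·1.4391 − 6.3410·-3.3327 = +20.0812 (running +89.6099)
Area = |Σ|/2 = |89.6099|/2 = 44.8050

Area at t=0.697: 44.8050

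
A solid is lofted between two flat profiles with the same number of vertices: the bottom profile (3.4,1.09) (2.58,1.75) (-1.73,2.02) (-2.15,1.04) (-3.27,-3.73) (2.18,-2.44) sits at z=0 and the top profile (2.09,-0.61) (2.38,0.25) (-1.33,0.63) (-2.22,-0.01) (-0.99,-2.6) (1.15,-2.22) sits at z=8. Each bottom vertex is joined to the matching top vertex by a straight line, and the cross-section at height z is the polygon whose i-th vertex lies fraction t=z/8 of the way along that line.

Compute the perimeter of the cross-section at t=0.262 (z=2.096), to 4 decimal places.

Cross-section at t=0.262: each vertex is (1-t)·p0[i] + t·p1[i].
  v1: (1-0.262)·(3.4,1.09) + 0.262·(2.09,-0.61) = (3.0568,0.6446)
  v2: (1-0.262)·(2.58,1.75) + 0.262·(2.38,0.25) = (2.5276,1.3570)
  v3: (1-0.262)·(-1.73,2.02) + 0.262·(-1.33,0.63) = (-1.6252,1.6558)
  v4: (1-0.262)·(-2.15,1.04) + 0.262·(-2.22,-0.01) = (-2.1683,0.7649)
  v5: (1-0.262)·(-3.27,-3.73) + 0.262·(-0.99,-2.6) = (-2.6726,-3.4339)
  v6: (1-0.262)·(2.18,-2.44) + 0.262·(1.15,-2.22) = (1.9101,-2.3824)
Perimeter = Σ |v_{i+1} − v_i|:
  edge 1→2: √(-0.5292² + 0.7124²) = 0.8874 (running 0.8874)
  edge 2→3: √(-4.1528² + 0.2988²) = 4.1635 (running 5.0510)
  edge 3→4: √(-0.5431² + -0.8909²) = 1.0434 (running 6.0944)
  edge 4→5: √(-0.5043² + -4.1988²) = 4.2290 (running 10.3234)
  edge 5→6: √(4.5828² + 1.0516²) = 4.7019 (running 15.0253)
  edge 6→1: √(1.1466² + 3.0270²) = 3.2369 (running 18.2622)
Perimeter = 18.2622

Perimeter at t=0.262: 18.2622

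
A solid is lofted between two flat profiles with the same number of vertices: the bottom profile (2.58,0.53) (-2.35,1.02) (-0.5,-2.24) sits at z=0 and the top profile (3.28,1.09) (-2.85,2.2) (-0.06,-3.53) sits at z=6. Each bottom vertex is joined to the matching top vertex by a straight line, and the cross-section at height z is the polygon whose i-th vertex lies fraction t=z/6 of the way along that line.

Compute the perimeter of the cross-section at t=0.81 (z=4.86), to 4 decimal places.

Perimeter at t=0.81: 17.2476

Cross-section at t=0.81: each vertex is (1-t)·p0[i] + t·p1[i].
  v1: (1-0.81)·(2.58,0.53) + 0.81·(3.28,1.09) = (3.1470,0.9836)
  v2: (1-0.81)·(-2.35,1.02) + 0.81·(-2.85,2.2) = (-2.7550,1.9758)
  v3: (1-0.81)·(-0.5,-2.24) + 0.81·(-0.06,-3.53) = (-0.1436,-3.2849)
Perimeter = Σ |v_{i+1} − v_i|:
  edge 1→2: √(-5.9020² + 0.9922²) = 5.9848 (running 5.9848)
  edge 2→3: √(2.6114² + -5.2607²) = 5.8732 (running 11.8580)
  edge 3→1: √(3.2906² + 4.2685²) = 5.3896 (running 17.2476)
Perimeter = 17.2476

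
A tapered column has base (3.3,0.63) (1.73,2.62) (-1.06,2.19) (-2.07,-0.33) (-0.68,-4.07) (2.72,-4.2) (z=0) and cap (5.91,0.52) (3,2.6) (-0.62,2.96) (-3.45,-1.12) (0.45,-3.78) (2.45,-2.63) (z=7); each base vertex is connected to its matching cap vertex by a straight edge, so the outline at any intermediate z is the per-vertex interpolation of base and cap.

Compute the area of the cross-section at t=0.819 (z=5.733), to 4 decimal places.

Cross-section at t=0.819: each vertex is (1-t)·p0[i] + t·p1[i].
  v1: (1-0.819)·(3.3,0.63) + 0.819·(5.91,0.52) = (5.4376,0.5399)
  v2: (1-0.819)·(1.73,2.62) + 0.819·(3,2.6) = (2.7701,2.6036)
  v3: (1-0.819)·(-1.06,2.19) + 0.819·(-0.62,2.96) = (-0.6996,2.8206)
  v4: (1-0.819)·(-2.07,-0.33) + 0.819·(-3.45,-1.12) = (-3.2002,-0.9770)
  v5: (1-0.819)·(-0.68,-4.07) + 0.819·(0.45,-3.78) = (0.2455,-3.8325)
  v6: (1-0.819)·(2.72,-4.2) + 0.819·(2.45,-2.63) = (2.4989,-2.9142)
Shoelace sum Σ(x_i·y_{i+1} − x_{i+1}·y_i):
  i=1: 5.4376·2.6036 − 2.7701·0.5399 = +12.6618 (running +12.6618)
  i=2: 2.7701·2.8206 − -0.6996·2.6036 = +9.6351 (running +22.2969)
  i=3: -0.6996·-0.9770 − -3.2002·2.8206 = +9.7102 (running +32.0071)
  i=4: -3.2002·-3.8325 − 0.2455·-0.9770 = +12.5046 (running +44.5117)
  i=5: 0.2455·-2.9142 − 2.4989·-3.8325 = +8.8616 (running +53.3733)
  i=6: 2.4989·0.5399 − 5.4376·-2.9142 = +17.1952 (running +70.5685)
Area = |Σ|/2 = |70.5685|/2 = 35.2843

Area at t=0.819: 35.2843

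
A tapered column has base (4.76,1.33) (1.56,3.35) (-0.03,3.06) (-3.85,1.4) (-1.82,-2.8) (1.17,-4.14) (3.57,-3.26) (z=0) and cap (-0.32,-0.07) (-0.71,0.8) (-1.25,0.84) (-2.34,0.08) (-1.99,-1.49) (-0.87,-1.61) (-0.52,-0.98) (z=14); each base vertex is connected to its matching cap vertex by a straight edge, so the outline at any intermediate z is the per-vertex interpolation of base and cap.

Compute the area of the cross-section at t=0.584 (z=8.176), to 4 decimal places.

Area at t=0.584: 14.6718

Cross-section at t=0.584: each vertex is (1-t)·p0[i] + t·p1[i].
  v1: (1-0.584)·(4.76,1.33) + 0.584·(-0.32,-0.07) = (1.7933,0.5124)
  v2: (1-0.584)·(1.56,3.35) + 0.584·(-0.71,0.8) = (0.2343,1.8608)
  v3: (1-0.584)·(-0.03,3.06) + 0.584·(-1.25,0.84) = (-0.7425,1.7635)
  v4: (1-0.584)·(-3.85,1.4) + 0.584·(-2.34,0.08) = (-2.9682,0.6291)
  v5: (1-0.584)·(-1.82,-2.8) + 0.584·(-1.99,-1.49) = (-1.9193,-2.0350)
  v6: (1-0.584)·(1.17,-4.14) + 0.584·(-0.87,-1.61) = (-0.0214,-2.6625)
  v7: (1-0.584)·(3.57,-3.26) + 0.584·(-0.52,-0.98) = (1.1814,-1.9285)
Shoelace sum Σ(x_i·y_{i+1} − x_{i+1}·y_i):
  i=1: 1.7933·1.8608 − 0.2343·0.5124 = +3.2169 (running +3.2169)
  i=2: 0.2343·1.7635 − -0.7425·1.8608 = +1.7948 (running +5.0117)
  i=3: -0.7425·0.6291 − -2.9682·1.7635 = +4.7673 (running +9.7790)
  i=4: -2.9682·-2.0350 − -1.9193·0.6291 = +7.2475 (running +17.0265)
  i=5: -1.9193·-2.6625 − -0.0214·-2.0350 = +5.0666 (running +22.0931)
  i=6: -0.0214·-1.9285 − 1.1814·-2.6625 = +3.1868 (running +25.2799)
  i=7: 1.1814·0.5124 − 1.7933·-1.9285 = +4.0637 (running +29.3436)
Area = |Σ|/2 = |29.3436|/2 = 14.6718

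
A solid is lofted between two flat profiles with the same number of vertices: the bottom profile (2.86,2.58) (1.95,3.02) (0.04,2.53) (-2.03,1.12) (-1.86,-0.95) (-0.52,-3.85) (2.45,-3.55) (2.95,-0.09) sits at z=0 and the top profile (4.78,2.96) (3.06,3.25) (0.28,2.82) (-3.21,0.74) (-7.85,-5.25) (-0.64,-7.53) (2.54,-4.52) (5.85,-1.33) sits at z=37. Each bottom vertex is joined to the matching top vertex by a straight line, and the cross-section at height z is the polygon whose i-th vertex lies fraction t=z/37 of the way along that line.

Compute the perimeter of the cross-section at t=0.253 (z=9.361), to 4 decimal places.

Perimeter at t=0.253: 23.3183

Cross-section at t=0.253: each vertex is (1-t)·p0[i] + t·p1[i].
  v1: (1-0.253)·(2.86,2.58) + 0.253·(4.78,2.96) = (3.3458,2.6761)
  v2: (1-0.253)·(1.95,3.02) + 0.253·(3.06,3.25) = (2.2308,3.0782)
  v3: (1-0.253)·(0.04,2.53) + 0.253·(0.28,2.82) = (0.1007,2.6034)
  v4: (1-0.253)·(-2.03,1.12) + 0.253·(-3.21,0.74) = (-2.3285,1.0239)
  v5: (1-0.253)·(-1.86,-0.95) + 0.253·(-7.85,-5.25) = (-3.3755,-2.0379)
  v6: (1-0.253)·(-0.52,-3.85) + 0.253·(-0.64,-7.53) = (-0.5504,-4.7810)
  v7: (1-0.253)·(2.45,-3.55) + 0.253·(2.54,-4.52) = (2.4728,-3.7954)
  v8: (1-0.253)·(2.95,-0.09) + 0.253·(5.85,-1.33) = (3.6837,-0.4037)
Perimeter = Σ |v_{i+1} − v_i|:
  edge 1→2: √(-1.1149² + 0.4020²) = 1.1852 (running 1.1852)
  edge 2→3: √(-2.1301² + -0.4748²) = 2.1824 (running 3.3676)
  edge 3→4: √(-2.4293² + -1.5795²) = 2.8976 (running 6.2652)
  edge 4→5: √(-1.0469² + -3.0618²) = 3.2358 (running 9.5010)
  edge 5→6: √(2.8251² + -2.7431²) = 3.9378 (running 13.4388)
  edge 6→7: √(3.0231² + 0.9856²) = 3.1797 (running 16.6185)
  edge 7→8: √(1.2109² + 3.3917²) = 3.6014 (running 20.2199)
  edge 8→1: √(-0.3379² + 3.0799²) = 3.0983 (running 23.3183)
Perimeter = 23.3183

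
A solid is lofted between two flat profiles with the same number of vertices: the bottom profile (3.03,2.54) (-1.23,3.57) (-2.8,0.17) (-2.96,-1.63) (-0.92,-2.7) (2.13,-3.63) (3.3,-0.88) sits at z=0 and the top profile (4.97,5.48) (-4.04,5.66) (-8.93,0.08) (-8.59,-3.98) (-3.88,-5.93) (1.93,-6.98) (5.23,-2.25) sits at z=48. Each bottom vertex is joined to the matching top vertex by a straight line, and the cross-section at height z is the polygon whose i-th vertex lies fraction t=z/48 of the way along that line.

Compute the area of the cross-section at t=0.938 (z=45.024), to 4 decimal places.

Cross-section at t=0.938: each vertex is (1-t)·p0[i] + t·p1[i].
  v1: (1-0.938)·(3.03,2.54) + 0.938·(4.97,5.48) = (4.8497,5.2977)
  v2: (1-0.938)·(-1.23,3.57) + 0.938·(-4.04,5.66) = (-3.8658,5.5304)
  v3: (1-0.938)·(-2.8,0.17) + 0.938·(-8.93,0.08) = (-8.5499,0.0856)
  v4: (1-0.938)·(-2.96,-1.63) + 0.938·(-8.59,-3.98) = (-8.2409,-3.8343)
  v5: (1-0.938)·(-0.92,-2.7) + 0.938·(-3.88,-5.93) = (-3.6965,-5.7297)
  v6: (1-0.938)·(2.13,-3.63) + 0.938·(1.93,-6.98) = (1.9424,-6.7723)
  v7: (1-0.938)·(3.3,-0.88) + 0.938·(5.23,-2.25) = (5.1103,-2.1651)
Shoelace sum Σ(x_i·y_{i+1} − x_{i+1}·y_i):
  i=1: 4.8497·5.5304 − -3.8658·5.2977 = +47.3008 (running +47.3008)
  i=2: -3.8658·0.0856 − -8.5499·5.5304 = +46.9539 (running +94.2547)
  i=3: -8.5499·-3.8343 − -8.2409·0.0856 = +33.4883 (running +127.7430)
  i=4: -8.2409·-5.7297 − -3.6965·-3.8343 = +33.0450 (running +160.7881)
  i=5: -3.6965·-6.7723 − 1.9424·-5.7297 = +36.1631 (running +196.9512)
  i=6: 1.9424·-2.1651 − 5.1103·-6.7723 = +30.4033 (running +227.3545)
  i=7: 5.1103·5.2977 − 4.8497·-2.1651 = +37.5731 (running +264.9276)
Area = |Σ|/2 = |264.9276|/2 = 132.4638

Area at t=0.938: 132.4638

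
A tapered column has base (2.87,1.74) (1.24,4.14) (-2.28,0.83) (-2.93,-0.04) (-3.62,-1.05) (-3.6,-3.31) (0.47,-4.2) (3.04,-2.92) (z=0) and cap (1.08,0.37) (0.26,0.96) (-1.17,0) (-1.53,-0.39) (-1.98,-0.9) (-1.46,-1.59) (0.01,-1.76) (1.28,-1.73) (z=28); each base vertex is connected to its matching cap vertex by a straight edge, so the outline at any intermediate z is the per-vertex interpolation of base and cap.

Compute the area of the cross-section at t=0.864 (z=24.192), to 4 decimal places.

Cross-section at t=0.864: each vertex is (1-t)·p0[i] + t·p1[i].
  v1: (1-0.864)·(2.87,1.74) + 0.864·(1.08,0.37) = (1.3234,0.5563)
  v2: (1-0.864)·(1.24,4.14) + 0.864·(0.26,0.96) = (0.3933,1.3925)
  v3: (1-0.864)·(-2.28,0.83) + 0.864·(-1.17,0) = (-1.3210,0.1129)
  v4: (1-0.864)·(-2.93,-0.04) + 0.864·(-1.53,-0.39) = (-1.7204,-0.3424)
  v5: (1-0.864)·(-3.62,-1.05) + 0.864·(-1.98,-0.9) = (-2.2030,-0.9204)
  v6: (1-0.864)·(-3.6,-3.31) + 0.864·(-1.46,-1.59) = (-1.7510,-1.8239)
  v7: (1-0.864)·(0.47,-4.2) + 0.864·(0.01,-1.76) = (0.0726,-2.0918)
  v8: (1-0.864)·(3.04,-2.92) + 0.864·(1.28,-1.73) = (1.5194,-1.8918)
Shoelace sum Σ(x_i·y_{i+1} − x_{i+1}·y_i):
  i=1: 1.3234·1.3925 − 0.3933·0.5563 = +1.6241 (running +1.6241)
  i=2: 0.3933·0.1129 − -1.3210·1.3925 = +1.8838 (running +3.5079)
  i=3: -1.3210·-0.3424 − -1.7204·0.1129 = +0.6465 (running +4.1544)
  i=4: -1.7204·-0.9204 − -2.2030·-0.3424 = +0.8291 (running +4.9835)
  i=5: -2.2030·-1.8239 − -1.7510·-0.9204 = +2.4065 (running +7.3900)
  i=6: -1.7510·-2.0918 − 0.0726·-1.8239 = +3.7952 (running +11.1853)
  i=7: 0.0726·-1.8918 − 1.5194·-2.0918 = +3.0410 (running +14.2262)
  i=8: 1.5194·0.5563 − 1.3234·-1.8918 = +3.3490 (running +17.5752)
Area = |Σ|/2 = |17.5752|/2 = 8.7876

Area at t=0.864: 8.7876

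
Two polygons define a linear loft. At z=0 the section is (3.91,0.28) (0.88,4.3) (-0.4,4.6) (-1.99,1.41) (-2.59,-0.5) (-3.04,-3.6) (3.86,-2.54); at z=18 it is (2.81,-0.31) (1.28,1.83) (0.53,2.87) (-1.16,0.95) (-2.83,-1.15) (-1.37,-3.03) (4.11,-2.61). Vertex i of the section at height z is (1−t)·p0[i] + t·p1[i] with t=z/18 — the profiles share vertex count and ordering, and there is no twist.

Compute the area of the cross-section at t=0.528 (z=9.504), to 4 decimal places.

Area at t=0.528: 29.1959

Cross-section at t=0.528: each vertex is (1-t)·p0[i] + t·p1[i].
  v1: (1-0.528)·(3.91,0.28) + 0.528·(2.81,-0.31) = (3.3292,-0.0315)
  v2: (1-0.528)·(0.88,4.3) + 0.528·(1.28,1.83) = (1.0912,2.9958)
  v3: (1-0.528)·(-0.4,4.6) + 0.528·(0.53,2.87) = (0.0910,3.6866)
  v4: (1-0.528)·(-1.99,1.41) + 0.528·(-1.16,0.95) = (-1.5518,1.1671)
  v5: (1-0.528)·(-2.59,-0.5) + 0.528·(-2.83,-1.15) = (-2.7167,-0.8432)
  v6: (1-0.528)·(-3.04,-3.6) + 0.528·(-1.37,-3.03) = (-2.1582,-3.2990)
  v7: (1-0.528)·(3.86,-2.54) + 0.528·(4.11,-2.61) = (3.9920,-2.5770)
Shoelace sum Σ(x_i·y_{i+1} − x_{i+1}·y_i):
  i=1: 3.3292·2.9958 − 1.0912·-0.0315 = +10.0081 (running +10.0081)
  i=2: 1.0912·3.6866 − 0.0910·2.9958 = +3.7500 (running +13.7582)
  i=3: 0.0910·1.1671 − -1.5518·3.6866 = +5.8269 (running +19.5851)
  i=4: -1.5518·-0.8432 − -2.7167·1.1671 = +4.4792 (running +24.0643)
  i=5: -2.7167·-3.2990 − -2.1582·-0.8432 = +7.1427 (running +31.2070)
  i=6: -2.1582·-2.5770 − 3.9920·-3.2990 = +18.7315 (running +49.9385)
  i=7: 3.9920·-0.0315 − 3.3292·-2.5770 = +8.4534 (running +58.3919)
Area = |Σ|/2 = |58.3919|/2 = 29.1959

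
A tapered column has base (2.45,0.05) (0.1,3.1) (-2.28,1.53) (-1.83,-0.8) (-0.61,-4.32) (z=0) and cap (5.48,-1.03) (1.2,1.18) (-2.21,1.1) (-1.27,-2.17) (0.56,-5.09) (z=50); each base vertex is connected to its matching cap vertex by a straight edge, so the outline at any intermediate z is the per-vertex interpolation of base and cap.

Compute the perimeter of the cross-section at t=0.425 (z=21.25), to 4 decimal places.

Perimeter at t=0.425: 19.2474

Cross-section at t=0.425: each vertex is (1-t)·p0[i] + t·p1[i].
  v1: (1-0.425)·(2.45,0.05) + 0.425·(5.48,-1.03) = (3.7378,-0.4090)
  v2: (1-0.425)·(0.1,3.1) + 0.425·(1.2,1.18) = (0.5675,2.2840)
  v3: (1-0.425)·(-2.28,1.53) + 0.425·(-2.21,1.1) = (-2.2502,1.3472)
  v4: (1-0.425)·(-1.83,-0.8) + 0.425·(-1.27,-2.17) = (-1.5920,-1.3822)
  v5: (1-0.425)·(-0.61,-4.32) + 0.425·(0.56,-5.09) = (-0.1127,-4.6472)
Perimeter = Σ |v_{i+1} − v_i|:
  edge 1→2: √(-3.1703² + 2.6930²) = 4.1597 (running 4.1597)
  edge 2→3: √(-2.8177² + -0.9367²) = 2.9694 (running 7.1290)
  edge 3→4: √(0.6582² + -2.7295²) = 2.8078 (running 9.9368)
  edge 4→5: √(1.4792² + -3.2650²) = 3.5845 (running 13.5213)
  edge 5→1: √(3.8505² + 4.2382²) = 5.7262 (running 19.2474)
Perimeter = 19.2474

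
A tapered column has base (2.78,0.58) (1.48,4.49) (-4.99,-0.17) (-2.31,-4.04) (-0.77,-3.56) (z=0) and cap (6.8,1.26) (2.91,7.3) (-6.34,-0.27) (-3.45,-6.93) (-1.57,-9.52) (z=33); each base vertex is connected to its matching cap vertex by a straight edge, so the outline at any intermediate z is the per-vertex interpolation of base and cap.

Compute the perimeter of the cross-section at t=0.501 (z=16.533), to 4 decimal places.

Perimeter at t=0.501: 33.1033

Cross-section at t=0.501: each vertex is (1-t)·p0[i] + t·p1[i].
  v1: (1-0.501)·(2.78,0.58) + 0.501·(6.8,1.26) = (4.7940,0.9207)
  v2: (1-0.501)·(1.48,4.49) + 0.501·(2.91,7.3) = (2.1964,5.8978)
  v3: (1-0.501)·(-4.99,-0.17) + 0.501·(-6.34,-0.27) = (-5.6663,-0.2201)
  v4: (1-0.501)·(-2.31,-4.04) + 0.501·(-3.45,-6.93) = (-2.8811,-5.4879)
  v5: (1-0.501)·(-0.77,-3.56) + 0.501·(-1.57,-9.52) = (-1.1708,-6.5460)
Perimeter = Σ |v_{i+1} − v_i|:
  edge 1→2: √(-2.5976² + 4.9771²) = 5.6142 (running 5.6142)
  edge 2→3: √(-7.8628² + -6.1179²) = 9.9625 (running 15.5767)
  edge 3→4: √(2.7852² + -5.2678²) = 5.9588 (running 21.5355)
  edge 4→5: √(1.7103² + -1.0581²) = 2.0112 (running 23.5467)
  edge 5→1: √(5.9648² + 7.4666²) = 9.5567 (running 33.1033)
Perimeter = 33.1033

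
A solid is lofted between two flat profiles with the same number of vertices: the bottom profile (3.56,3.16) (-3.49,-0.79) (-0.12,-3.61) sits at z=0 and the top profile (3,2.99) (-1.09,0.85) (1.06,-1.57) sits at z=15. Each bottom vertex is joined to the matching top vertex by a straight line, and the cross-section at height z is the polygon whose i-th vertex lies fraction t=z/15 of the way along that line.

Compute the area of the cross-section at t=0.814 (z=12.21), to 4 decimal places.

Cross-section at t=0.814: each vertex is (1-t)·p0[i] + t·p1[i].
  v1: (1-0.814)·(3.56,3.16) + 0.814·(3,2.99) = (3.1042,3.0216)
  v2: (1-0.814)·(-3.49,-0.79) + 0.814·(-1.09,0.85) = (-1.5364,0.5450)
  v3: (1-0.814)·(-0.12,-3.61) + 0.814·(1.06,-1.57) = (0.8405,-1.9494)
Shoelace sum Σ(x_i·y_{i+1} − x_{i+1}·y_i):
  i=1: 3.1042·0.5450 − -1.5364·3.0216 = +6.3341 (running +6.3341)
  i=2: -1.5364·-1.9494 − 0.8405·0.5450 = +2.5371 (running +8.8711)
  i=3: 0.8405·3.0216 − 3.1042·-1.9494 = +8.5911 (running +17.4622)
Area = |Σ|/2 = |17.4622|/2 = 8.7311

Area at t=0.814: 8.7311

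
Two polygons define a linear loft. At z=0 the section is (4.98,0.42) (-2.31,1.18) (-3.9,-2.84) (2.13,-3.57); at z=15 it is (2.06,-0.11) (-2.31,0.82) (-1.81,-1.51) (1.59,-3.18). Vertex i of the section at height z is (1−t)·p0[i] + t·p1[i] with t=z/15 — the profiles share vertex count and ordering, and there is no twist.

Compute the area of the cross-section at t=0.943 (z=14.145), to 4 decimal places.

Cross-section at t=0.943: each vertex is (1-t)·p0[i] + t·p1[i].
  v1: (1-0.943)·(4.98,0.42) + 0.943·(2.06,-0.11) = (2.2264,-0.0798)
  v2: (1-0.943)·(-2.31,1.18) + 0.943·(-2.31,0.82) = (-2.3100,0.8405)
  v3: (1-0.943)·(-3.9,-2.84) + 0.943·(-1.81,-1.51) = (-1.9291,-1.5858)
  v4: (1-0.943)·(2.13,-3.57) + 0.943·(1.59,-3.18) = (1.6208,-3.2022)
Shoelace sum Σ(x_i·y_{i+1} − x_{i+1}·y_i):
  i=1: 2.2264·0.8405 − -2.3100·-0.0798 = +1.6871 (running +1.6871)
  i=2: -2.3100·-1.5858 − -1.9291·0.8405 = +5.2847 (running +6.9717)
  i=3: -1.9291·-3.2022 − 1.6208·-1.5858 = +8.7478 (running +15.7195)
  i=4: 1.6208·-0.0798 − 2.2264·-3.2022 = +7.0003 (running +22.7198)
Area = |Σ|/2 = |22.7198|/2 = 11.3599

Area at t=0.943: 11.3599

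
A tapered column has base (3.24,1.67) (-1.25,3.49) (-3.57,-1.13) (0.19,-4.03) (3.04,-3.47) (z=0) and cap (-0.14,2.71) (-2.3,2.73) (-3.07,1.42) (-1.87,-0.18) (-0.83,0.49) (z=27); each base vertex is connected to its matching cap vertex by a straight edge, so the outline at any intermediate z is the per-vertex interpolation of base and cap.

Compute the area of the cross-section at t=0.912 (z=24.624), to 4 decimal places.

Area at t=0.912: 7.0644

Cross-section at t=0.912: each vertex is (1-t)·p0[i] + t·p1[i].
  v1: (1-0.912)·(3.24,1.67) + 0.912·(-0.14,2.71) = (0.1574,2.6185)
  v2: (1-0.912)·(-1.25,3.49) + 0.912·(-2.3,2.73) = (-2.2076,2.7969)
  v3: (1-0.912)·(-3.57,-1.13) + 0.912·(-3.07,1.42) = (-3.1140,1.1956)
  v4: (1-0.912)·(0.19,-4.03) + 0.912·(-1.87,-0.18) = (-1.6887,-0.5188)
  v5: (1-0.912)·(3.04,-3.47) + 0.912·(-0.83,0.49) = (-0.4894,0.1415)
Shoelace sum Σ(x_i·y_{i+1} − x_{i+1}·y_i):
  i=1: 0.1574·2.7969 − -2.2076·2.6185 = +6.2209 (running +6.2209)
  i=2: -2.2076·1.1956 − -3.1140·2.7969 = +6.0701 (running +12.2910)
  i=3: -3.1140·-0.5188 − -1.6887·1.1956 = +3.6346 (running +15.9256)
  i=4: -1.6887·0.1415 − -0.4894·-0.5188 = -0.4929 (running +15.4326)
  i=5: -0.4894·2.6185 − 0.1574·0.1415 = -1.3039 (running +14.1288)
Area = |Σ|/2 = |14.1288|/2 = 7.0644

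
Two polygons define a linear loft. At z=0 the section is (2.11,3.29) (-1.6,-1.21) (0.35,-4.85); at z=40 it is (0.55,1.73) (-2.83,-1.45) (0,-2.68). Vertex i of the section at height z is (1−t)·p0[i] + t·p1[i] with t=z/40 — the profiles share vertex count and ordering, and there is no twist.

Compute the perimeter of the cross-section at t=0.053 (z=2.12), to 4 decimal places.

Perimeter at t=0.053: 17.9286

Cross-section at t=0.053: each vertex is (1-t)·p0[i] + t·p1[i].
  v1: (1-0.053)·(2.11,3.29) + 0.053·(0.55,1.73) = (2.0273,3.2073)
  v2: (1-0.053)·(-1.6,-1.21) + 0.053·(-2.83,-1.45) = (-1.6652,-1.2227)
  v3: (1-0.053)·(0.35,-4.85) + 0.053·(0,-2.68) = (0.3314,-4.7350)
Perimeter = Σ |v_{i+1} − v_i|:
  edge 1→2: √(-3.6925² + -4.4300²) = 5.7671 (running 5.7671)
  edge 2→3: √(1.9966² + -3.5123²) = 4.0401 (running 9.8073)
  edge 3→1: √(1.6959² + 7.9423²) = 8.1213 (running 17.9286)
Perimeter = 17.9286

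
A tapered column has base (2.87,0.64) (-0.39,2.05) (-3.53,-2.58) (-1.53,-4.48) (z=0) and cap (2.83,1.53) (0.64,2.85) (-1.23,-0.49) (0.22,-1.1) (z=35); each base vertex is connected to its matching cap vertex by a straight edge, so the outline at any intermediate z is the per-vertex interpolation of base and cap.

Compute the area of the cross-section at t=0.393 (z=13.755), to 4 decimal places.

Area at t=0.393: 13.9373

Cross-section at t=0.393: each vertex is (1-t)·p0[i] + t·p1[i].
  v1: (1-0.393)·(2.87,0.64) + 0.393·(2.83,1.53) = (2.8543,0.9898)
  v2: (1-0.393)·(-0.39,2.05) + 0.393·(0.64,2.85) = (0.0148,2.3644)
  v3: (1-0.393)·(-3.53,-2.58) + 0.393·(-1.23,-0.49) = (-2.6261,-1.7586)
  v4: (1-0.393)·(-1.53,-4.48) + 0.393·(0.22,-1.1) = (-0.8423,-3.1517)
Shoelace sum Σ(x_i·y_{i+1} − x_{i+1}·y_i):
  i=1: 2.8543·2.3644 − 0.0148·0.9898 = +6.7340 (running +6.7340)
  i=2: 0.0148·-1.7586 − -2.6261·2.3644 = +6.1831 (running +12.9172)
  i=3: -2.6261·-3.1517 − -0.8423·-1.7586 = +6.7954 (running +19.7125)
  i=4: -0.8423·0.9898 − 2.8543·-3.1517 = +8.1621 (running +27.8746)
Area = |Σ|/2 = |27.8746|/2 = 13.9373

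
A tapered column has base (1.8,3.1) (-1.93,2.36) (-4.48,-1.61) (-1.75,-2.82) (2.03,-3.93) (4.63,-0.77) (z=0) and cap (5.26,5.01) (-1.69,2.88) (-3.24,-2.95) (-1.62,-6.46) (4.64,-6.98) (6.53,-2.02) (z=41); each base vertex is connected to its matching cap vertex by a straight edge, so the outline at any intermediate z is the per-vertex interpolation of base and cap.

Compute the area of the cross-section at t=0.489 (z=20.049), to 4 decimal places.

Area at t=0.489: 60.9221

Cross-section at t=0.489: each vertex is (1-t)·p0[i] + t·p1[i].
  v1: (1-0.489)·(1.8,3.1) + 0.489·(5.26,5.01) = (3.4919,4.0340)
  v2: (1-0.489)·(-1.93,2.36) + 0.489·(-1.69,2.88) = (-1.8126,2.6143)
  v3: (1-0.489)·(-4.48,-1.61) + 0.489·(-3.24,-2.95) = (-3.8736,-2.2653)
  v4: (1-0.489)·(-1.75,-2.82) + 0.489·(-1.62,-6.46) = (-1.6864,-4.6000)
  v5: (1-0.489)·(2.03,-3.93) + 0.489·(4.64,-6.98) = (3.3063,-5.4215)
  v6: (1-0.489)·(4.63,-0.77) + 0.489·(6.53,-2.02) = (5.5591,-1.3813)
Shoelace sum Σ(x_i·y_{i+1} − x_{i+1}·y_i):
  i=1: 3.4919·2.6143 − -1.8126·4.0340 = +16.4411 (running +16.4411)
  i=2: -1.8126·-2.2653 − -3.8736·2.6143 = +14.2329 (running +30.6740)
  i=3: -3.8736·-4.6000 − -1.6864·-2.2653 = +13.9984 (running +44.6723)
  i=4: -1.6864·-5.4215 − 3.3063·-4.6000 = +24.3517 (running +69.0240)
  i=5: 3.3063·-1.3813 − 5.5591·-5.4215 = +25.5716 (running +94.5956)
  i=6: 5.5591·4.0340 − 3.4919·-1.3813 = +27.2486 (running +121.8442)
Area = |Σ|/2 = |121.8442|/2 = 60.9221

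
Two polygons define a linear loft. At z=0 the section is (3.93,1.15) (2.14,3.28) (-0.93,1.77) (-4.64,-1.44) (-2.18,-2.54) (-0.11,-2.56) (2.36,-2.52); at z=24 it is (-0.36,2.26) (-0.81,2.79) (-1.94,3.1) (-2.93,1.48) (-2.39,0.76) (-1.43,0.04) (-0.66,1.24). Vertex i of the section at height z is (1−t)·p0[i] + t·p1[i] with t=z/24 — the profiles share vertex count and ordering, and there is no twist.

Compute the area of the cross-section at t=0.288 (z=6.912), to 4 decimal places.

Cross-section at t=0.288: each vertex is (1-t)·p0[i] + t·p1[i].
  v1: (1-0.288)·(3.93,1.15) + 0.288·(-0.36,2.26) = (2.6945,1.4697)
  v2: (1-0.288)·(2.14,3.28) + 0.288·(-0.81,2.79) = (1.2904,3.1389)
  v3: (1-0.288)·(-0.93,1.77) + 0.288·(-1.94,3.1) = (-1.2209,2.1530)
  v4: (1-0.288)·(-4.64,-1.44) + 0.288·(-2.93,1.48) = (-4.1475,-0.5990)
  v5: (1-0.288)·(-2.18,-2.54) + 0.288·(-2.39,0.76) = (-2.2405,-1.5896)
  v6: (1-0.288)·(-0.11,-2.56) + 0.288·(-1.43,0.04) = (-0.4902,-1.8112)
  v7: (1-0.288)·(2.36,-2.52) + 0.288·(-0.66,1.24) = (1.4902,-1.4371)
Shoelace sum Σ(x_i·y_{i+1} − x_{i+1}·y_i):
  i=1: 2.6945·3.1389 − 1.2904·1.4697 = +6.5612 (running +6.5612)
  i=2: 1.2904·2.1530 − -1.2209·3.1389 = +6.6105 (running +13.1717)
  i=3: -1.2209·-0.5990 − -4.1475·2.1530 = +9.6611 (running +22.8328)
  i=4: -4.1475·-1.5896 − -2.2405·-0.5990 = +5.2508 (running +28.0835)
  i=5: -2.2405·-1.8112 − -0.4902·-1.5896 = +3.2788 (running +31.3623)
  i=6: -0.4902·-1.4371 − 1.4902·-1.8112 = +3.4035 (running +34.7659)
  i=7: 1.4902·1.4697 − 2.6945·-1.4371 = +6.0625 (running +40.8284)
Area = |Σ|/2 = |40.8284|/2 = 20.4142

Area at t=0.288: 20.4142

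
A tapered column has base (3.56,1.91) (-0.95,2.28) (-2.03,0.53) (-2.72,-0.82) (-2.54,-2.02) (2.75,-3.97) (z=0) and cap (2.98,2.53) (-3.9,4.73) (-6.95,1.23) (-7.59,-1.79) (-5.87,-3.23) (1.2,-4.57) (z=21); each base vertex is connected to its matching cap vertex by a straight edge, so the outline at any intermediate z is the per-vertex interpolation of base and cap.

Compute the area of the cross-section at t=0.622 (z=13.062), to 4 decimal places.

Cross-section at t=0.622: each vertex is (1-t)·p0[i] + t·p1[i].
  v1: (1-0.622)·(3.56,1.91) + 0.622·(2.98,2.53) = (3.1992,2.2956)
  v2: (1-0.622)·(-0.95,2.28) + 0.622·(-3.9,4.73) = (-2.7849,3.8039)
  v3: (1-0.622)·(-2.03,0.53) + 0.622·(-6.95,1.23) = (-5.0902,0.9654)
  v4: (1-0.622)·(-2.72,-0.82) + 0.622·(-7.59,-1.79) = (-5.7491,-1.4233)
  v5: (1-0.622)·(-2.54,-2.02) + 0.622·(-5.87,-3.23) = (-4.6113,-2.7726)
  v6: (1-0.622)·(2.75,-3.97) + 0.622·(1.2,-4.57) = (1.7859,-4.3432)
Shoelace sum Σ(x_i·y_{i+1} − x_{i+1}·y_i):
  i=1: 3.1992·3.8039 − -2.7849·2.2956 = +18.5627 (running +18.5627)
  i=2: -2.7849·0.9654 − -5.0902·3.8039 = +16.6742 (running +35.2369)
  i=3: -5.0902·-1.4233 − -5.7491·0.9654 = +12.7954 (running +48.0323)
  i=4: -5.7491·-2.7726 − -4.6113·-1.4233 = +9.3768 (running +57.4091)
  i=5: -4.6113·-4.3432 − 1.7859·-2.7726 = +24.9792 (running +82.3883)
  i=6: 1.7859·2.2956 − 3.1992·-4.3432 = +17.9947 (running +100.3831)
Area = |Σ|/2 = |100.3831|/2 = 50.1915

Area at t=0.622: 50.1915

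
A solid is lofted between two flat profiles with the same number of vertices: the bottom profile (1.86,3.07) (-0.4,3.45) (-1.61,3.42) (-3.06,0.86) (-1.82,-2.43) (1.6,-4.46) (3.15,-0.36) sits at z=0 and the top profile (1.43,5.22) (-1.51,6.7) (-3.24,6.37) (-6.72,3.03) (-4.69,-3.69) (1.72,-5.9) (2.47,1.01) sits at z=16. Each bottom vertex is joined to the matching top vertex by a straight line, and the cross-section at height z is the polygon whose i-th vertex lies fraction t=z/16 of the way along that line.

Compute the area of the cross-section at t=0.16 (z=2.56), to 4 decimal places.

Area at t=0.16: 39.0801

Cross-section at t=0.16: each vertex is (1-t)·p0[i] + t·p1[i].
  v1: (1-0.16)·(1.86,3.07) + 0.16·(1.43,5.22) = (1.7912,3.4140)
  v2: (1-0.16)·(-0.4,3.45) + 0.16·(-1.51,6.7) = (-0.5776,3.9700)
  v3: (1-0.16)·(-1.61,3.42) + 0.16·(-3.24,6.37) = (-1.8708,3.8920)
  v4: (1-0.16)·(-3.06,0.86) + 0.16·(-6.72,3.03) = (-3.6456,1.2072)
  v5: (1-0.16)·(-1.82,-2.43) + 0.16·(-4.69,-3.69) = (-2.2792,-2.6316)
  v6: (1-0.16)·(1.6,-4.46) + 0.16·(1.72,-5.9) = (1.6192,-4.6904)
  v7: (1-0.16)·(3.15,-0.36) + 0.16·(2.47,1.01) = (3.0412,-0.1408)
Shoelace sum Σ(x_i·y_{i+1} − x_{i+1}·y_i):
  i=1: 1.7912·3.9700 − -0.5776·3.4140 = +9.0830 (running +9.0830)
  i=2: -0.5776·3.8920 − -1.8708·3.9700 = +5.1791 (running +14.2620)
  i=3: -1.8708·1.2072 − -3.6456·3.8920 = +11.9302 (running +26.1923)
  i=4: -3.6456·-2.6316 − -2.2792·1.2072 = +12.3452 (running +38.5375)
  i=5: -2.2792·-4.6904 − 1.6192·-2.6316 = +14.9514 (running +53.4890)
  i=6: 1.6192·-0.1408 − 3.0412·-4.6904 = +14.0365 (running +67.5254)
  i=7: 3.0412·3.4140 − 1.7912·-0.1408 = +10.6349 (running +78.1603)
Area = |Σ|/2 = |78.1603|/2 = 39.0801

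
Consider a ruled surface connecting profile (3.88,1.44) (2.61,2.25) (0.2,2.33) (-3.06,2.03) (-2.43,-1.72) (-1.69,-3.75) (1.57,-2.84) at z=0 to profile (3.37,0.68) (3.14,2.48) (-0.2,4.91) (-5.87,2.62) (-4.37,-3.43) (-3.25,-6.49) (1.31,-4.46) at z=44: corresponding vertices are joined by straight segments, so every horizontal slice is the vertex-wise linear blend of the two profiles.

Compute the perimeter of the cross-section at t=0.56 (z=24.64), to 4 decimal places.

Cross-section at t=0.56: each vertex is (1-t)·p0[i] + t·p1[i].
  v1: (1-0.56)·(3.88,1.44) + 0.56·(3.37,0.68) = (3.5944,1.0144)
  v2: (1-0.56)·(2.61,2.25) + 0.56·(3.14,2.48) = (2.9068,2.3788)
  v3: (1-0.56)·(0.2,2.33) + 0.56·(-0.2,4.91) = (-0.0240,3.7748)
  v4: (1-0.56)·(-3.06,2.03) + 0.56·(-5.87,2.62) = (-4.6336,2.3604)
  v5: (1-0.56)·(-2.43,-1.72) + 0.56·(-4.37,-3.43) = (-3.5164,-2.6776)
  v6: (1-0.56)·(-1.69,-3.75) + 0.56·(-3.25,-6.49) = (-2.5636,-5.2844)
  v7: (1-0.56)·(1.57,-2.84) + 0.56·(1.31,-4.46) = (1.4244,-3.7472)
Perimeter = Σ |v_{i+1} − v_i|:
  edge 1→2: √(-0.6876² + 1.3644²) = 1.5279 (running 1.5279)
  edge 2→3: √(-2.9308² + 1.3960²) = 3.2463 (running 4.7742)
  edge 3→4: √(-4.6096² + -1.4144²) = 4.8217 (running 9.5959)
  edge 4→5: √(1.1172² + -5.0380²) = 5.1604 (running 14.7563)
  edge 5→6: √(0.9528² + -2.6068²) = 2.7755 (running 17.5317)
  edge 6→7: √(3.9880² + 1.5372²) = 4.2740 (running 21.8057)
  edge 7→1: √(2.1700² + 4.7616²) = 5.2328 (running 27.0385)
Perimeter = 27.0385

Perimeter at t=0.56: 27.0385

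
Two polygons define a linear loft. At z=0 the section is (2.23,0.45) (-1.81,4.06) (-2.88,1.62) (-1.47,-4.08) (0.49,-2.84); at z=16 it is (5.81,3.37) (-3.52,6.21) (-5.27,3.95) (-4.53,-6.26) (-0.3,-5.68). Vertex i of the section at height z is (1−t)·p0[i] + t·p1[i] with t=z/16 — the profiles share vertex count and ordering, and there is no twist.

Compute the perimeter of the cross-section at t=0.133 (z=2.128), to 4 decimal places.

Perimeter at t=0.133: 22.2284

Cross-section at t=0.133: each vertex is (1-t)·p0[i] + t·p1[i].
  v1: (1-0.133)·(2.23,0.45) + 0.133·(5.81,3.37) = (2.7061,0.8384)
  v2: (1-0.133)·(-1.81,4.06) + 0.133·(-3.52,6.21) = (-2.0374,4.3460)
  v3: (1-0.133)·(-2.88,1.62) + 0.133·(-5.27,3.95) = (-3.1979,1.9299)
  v4: (1-0.133)·(-1.47,-4.08) + 0.133·(-4.53,-6.26) = (-1.8770,-4.3699)
  v5: (1-0.133)·(0.49,-2.84) + 0.133·(-0.3,-5.68) = (0.3849,-3.2177)
Perimeter = Σ |v_{i+1} − v_i|:
  edge 1→2: √(-4.7436² + 3.5076²) = 5.8995 (running 5.8995)
  edge 2→3: √(-1.1604² + -2.4161²) = 2.6803 (running 8.5798)
  edge 3→4: √(1.3209² + -6.2998²) = 6.4368 (running 15.0167)
  edge 4→5: √(2.2619² + 1.1522²) = 2.5385 (running 17.5551)
  edge 5→1: √(2.3212² + 4.0561²) = 4.6733 (running 22.2284)
Perimeter = 22.2284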